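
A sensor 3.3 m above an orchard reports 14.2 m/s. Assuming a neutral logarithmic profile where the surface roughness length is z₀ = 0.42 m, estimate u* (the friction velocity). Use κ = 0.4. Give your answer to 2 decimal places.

u* ≈ 2.76 m/s

Log law: V(z) = (u*/κ) · ln(z/z₀) ⇒ u* = κ · V / ln(z/z₀)
u* = 0.4 × 14.2 / ln(3.3/0.42) = 0.4 × 14.2 / 2.0614
   = 5.6800 / 2.0614 = 2.7554 m/s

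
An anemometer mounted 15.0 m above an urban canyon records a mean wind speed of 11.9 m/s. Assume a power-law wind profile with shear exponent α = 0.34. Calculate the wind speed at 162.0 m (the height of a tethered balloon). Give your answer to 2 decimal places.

26.72 m/s

Power-law profile: V₂ = V₁ · (z₂/z₁)^α
V₂ = 11.9 × (162.0/15.0)^0.34 = 11.9 × (10.8000)^0.34
    = 11.9 × 2.2458 = 26.7246 m/s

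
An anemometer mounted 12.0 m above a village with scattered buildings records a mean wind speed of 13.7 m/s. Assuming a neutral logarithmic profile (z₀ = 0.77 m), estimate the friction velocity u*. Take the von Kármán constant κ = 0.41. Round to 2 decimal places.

u* ≈ 2.05 m/s

Log law: V(z) = (u*/κ) · ln(z/z₀) ⇒ u* = κ · V / ln(z/z₀)
u* = 0.41 × 13.7 / ln(12.0/0.77) = 0.41 × 13.7 / 2.7463
   = 5.6170 / 2.7463 = 2.0453 m/s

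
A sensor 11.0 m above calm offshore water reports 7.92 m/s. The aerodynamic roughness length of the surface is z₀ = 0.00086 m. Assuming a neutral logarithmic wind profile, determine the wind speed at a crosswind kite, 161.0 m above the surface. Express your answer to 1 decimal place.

Log law: V(z) ∝ ln(z/z₀), so V₂/V₁ = ln(z₂/z₀) / ln(z₁/z₀).
ln(161.0/0.00086) = 12.1400, ln(11.0/0.00086) = 9.4565
V₂ = 7.92 × 12.1400/9.4565 = 7.92 × 1.2838 = 10.1675 m/s

10.2 m/s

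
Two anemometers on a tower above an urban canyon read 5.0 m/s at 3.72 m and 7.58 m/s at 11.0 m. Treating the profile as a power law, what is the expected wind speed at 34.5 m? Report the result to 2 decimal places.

First find α: α = ln(V₂/V₁)/ln(z₂/z₁) = ln(7.58/5.0)/ln(11.0/3.72) = 0.41608/1.08417 = 0.3838
Extrapolate from 11.0 m to 34.5 m: V₃ = 7.58 × (34.5/11.0)^0.3838 = 7.58 × 1.5507 = 11.7540 m/s

11.75 m/s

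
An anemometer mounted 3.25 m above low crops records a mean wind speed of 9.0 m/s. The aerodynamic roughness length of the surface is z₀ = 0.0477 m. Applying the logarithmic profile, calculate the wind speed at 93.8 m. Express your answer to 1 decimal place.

16.2 m/s

Log law: V(z) ∝ ln(z/z₀), so V₂/V₁ = ln(z₂/z₀) / ln(z₁/z₀).
ln(93.8/0.0477) = 7.5840, ln(3.25/0.0477) = 4.2215
V₂ = 9.0 × 7.5840/4.2215 = 9.0 × 1.7965 = 16.1687 m/s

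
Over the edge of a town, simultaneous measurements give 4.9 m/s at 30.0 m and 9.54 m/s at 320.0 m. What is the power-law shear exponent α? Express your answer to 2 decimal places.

α ≈ 0.28

Power law: V₂/V₁ = (z₂/z₁)^α ⇒ α = ln(V₂/V₁) / ln(z₂/z₁)
α = ln(9.54/4.9) / ln(320.0/30.0) = ln(1.9469) / ln(10.6667)
  = 0.66626 / 2.36712 = 0.28146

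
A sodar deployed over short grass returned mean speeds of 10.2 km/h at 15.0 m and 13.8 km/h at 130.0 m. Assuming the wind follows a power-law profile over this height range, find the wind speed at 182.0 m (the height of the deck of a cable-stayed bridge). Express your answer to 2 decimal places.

14.47 km/h

First find α: α = ln(V₂/V₁)/ln(z₂/z₁) = ln(13.8/10.2)/ln(130.0/15.0) = 0.30228/2.15948 = 0.1400
Extrapolate from 130.0 m to 182.0 m: V₃ = 13.8 × (182.0/130.0)^0.1400 = 13.8 × 1.0482 = 14.4655 km/h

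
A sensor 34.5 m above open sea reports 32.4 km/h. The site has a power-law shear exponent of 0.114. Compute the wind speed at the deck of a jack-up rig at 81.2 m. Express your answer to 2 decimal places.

35.72 km/h

Power-law profile: V₂ = V₁ · (z₂/z₁)^α
V₂ = 32.4 × (81.2/34.5)^0.114 = 32.4 × (2.3536)^0.114
    = 32.4 × 1.1025 = 35.7210 km/h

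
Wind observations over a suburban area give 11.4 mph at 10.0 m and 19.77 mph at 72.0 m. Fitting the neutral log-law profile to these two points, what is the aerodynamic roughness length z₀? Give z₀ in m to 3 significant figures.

z₀ ≈ 0.680 m

Log law: V(z) ∝ ln(z/z₀). With r = V₁/V₂ = 11.4/19.77 = 0.57663,
r · ln(z₂/z₀) = ln(z₁/z₀) ⇒ ln z₀ = (ln z₁ − r·ln z₂)/(1 − r)
ln z₀ = (2.30259 − 0.57663×4.27667) / 0.42337 = -0.3861
z₀ = exp(-0.3861) = 0.6797 m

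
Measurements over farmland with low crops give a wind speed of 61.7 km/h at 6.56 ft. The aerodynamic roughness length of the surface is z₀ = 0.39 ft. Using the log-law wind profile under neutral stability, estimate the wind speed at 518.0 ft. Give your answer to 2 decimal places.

Log law: V(z) ∝ ln(z/z₀), so V₂/V₁ = ln(z₂/z₀) / ln(z₁/z₀).
ln(518.0/0.39) = 7.1916, ln(6.56/0.39) = 2.8226
V₂ = 61.7 × 7.1916/2.8226 = 61.7 × 2.5479 = 157.2029 km/h

157.20 km/h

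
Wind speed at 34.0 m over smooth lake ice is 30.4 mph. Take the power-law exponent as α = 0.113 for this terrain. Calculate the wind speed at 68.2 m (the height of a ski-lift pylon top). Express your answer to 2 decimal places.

32.89 mph

Power-law profile: V₂ = V₁ · (z₂/z₁)^α
V₂ = 30.4 × (68.2/34.0)^0.113 = 30.4 × (2.0059)^0.113
    = 30.4 × 1.0818 = 32.8877 mph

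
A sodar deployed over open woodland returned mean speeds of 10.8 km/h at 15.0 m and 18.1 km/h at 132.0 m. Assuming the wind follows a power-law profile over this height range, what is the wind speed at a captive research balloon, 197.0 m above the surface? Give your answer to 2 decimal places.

19.91 km/h

First find α: α = ln(V₂/V₁)/ln(z₂/z₁) = ln(18.1/10.8)/ln(132.0/15.0) = 0.51637/2.17475 = 0.2374
Extrapolate from 132.0 m to 197.0 m: V₃ = 18.1 × (197.0/132.0)^0.2374 = 18.1 × 1.0997 = 19.9052 km/h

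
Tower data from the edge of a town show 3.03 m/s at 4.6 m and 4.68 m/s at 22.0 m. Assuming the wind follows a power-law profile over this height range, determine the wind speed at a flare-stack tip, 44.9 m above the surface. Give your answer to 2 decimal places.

First find α: α = ln(V₂/V₁)/ln(z₂/z₁) = ln(4.68/3.03)/ln(22.0/4.6) = 0.43474/1.56499 = 0.2778
Extrapolate from 22.0 m to 44.9 m: V₃ = 4.68 × (44.9/22.0)^0.2778 = 4.68 × 1.2192 = 5.7057 m/s

5.71 m/s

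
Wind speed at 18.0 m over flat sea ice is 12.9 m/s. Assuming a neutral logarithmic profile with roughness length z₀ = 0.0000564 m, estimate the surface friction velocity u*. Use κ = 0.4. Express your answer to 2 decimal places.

u* ≈ 0.41 m/s

Log law: V(z) = (u*/κ) · ln(z/z₀) ⇒ u* = κ · V / ln(z/z₀)
u* = 0.4 × 12.9 / ln(18.0/0.0000564) = 0.4 × 12.9 / 12.6734
   = 5.1600 / 12.6734 = 0.4072 m/s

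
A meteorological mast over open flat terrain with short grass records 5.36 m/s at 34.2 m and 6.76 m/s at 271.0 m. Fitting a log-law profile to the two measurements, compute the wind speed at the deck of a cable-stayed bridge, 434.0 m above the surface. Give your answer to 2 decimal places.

Log law: V ∝ ln(z/z₀). From the pair, with r = V₁/V₂ = 0.79290,
ln z₀ = (ln z₁ − r·ln z₂)/(1 − r) = (3.5322 − 0.79290×5.6021)/0.20710 = -4.3925 → z₀ = 0.01237 m
V₃ = V₁ · ln(z₃/z₀)/ln(z₁/z₀) = 5.36 × 10.4656/7.9247 = 7.0785 m/s

7.08 m/s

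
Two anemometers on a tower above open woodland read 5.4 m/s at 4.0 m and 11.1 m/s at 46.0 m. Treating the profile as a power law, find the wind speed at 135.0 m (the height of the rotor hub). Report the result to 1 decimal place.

15.2 m/s

First find α: α = ln(V₂/V₁)/ln(z₂/z₁) = ln(11.1/5.4)/ln(46.0/4.0) = 0.72055/2.44235 = 0.2950
Extrapolate from 46.0 m to 135.0 m: V₃ = 11.1 × (135.0/46.0)^0.2950 = 11.1 × 1.3739 = 15.2499 m/s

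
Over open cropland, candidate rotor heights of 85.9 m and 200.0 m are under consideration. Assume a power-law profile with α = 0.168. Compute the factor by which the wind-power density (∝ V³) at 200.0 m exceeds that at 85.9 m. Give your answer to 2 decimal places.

1.53

Speed ratio: V_B/V_A = (z_B/z_A)^α = (200.0/85.9)^0.168 = (2.3283)^0.168 = 1.15256
Power-density ratio: P_B/P_A = (V_B/V_A)³ = (1.15256)³ = 1.53104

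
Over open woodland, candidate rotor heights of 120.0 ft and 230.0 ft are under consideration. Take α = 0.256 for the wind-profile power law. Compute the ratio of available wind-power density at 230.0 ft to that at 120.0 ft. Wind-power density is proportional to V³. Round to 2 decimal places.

1.65

Speed ratio: V_B/V_A = (z_B/z_A)^α = (230.0/120.0)^0.256 = (1.9167)^0.256 = 1.18122
Power-density ratio: P_B/P_A = (V_B/V_A)³ = (1.18122)³ = 1.64815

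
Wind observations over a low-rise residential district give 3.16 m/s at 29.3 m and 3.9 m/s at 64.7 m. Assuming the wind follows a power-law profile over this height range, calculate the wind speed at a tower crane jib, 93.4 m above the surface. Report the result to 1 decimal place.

First find α: α = ln(V₂/V₁)/ln(z₂/z₁) = ln(3.9/3.16)/ln(64.7/29.3) = 0.21040/0.79217 = 0.2656
Extrapolate from 64.7 m to 93.4 m: V₃ = 3.9 × (93.4/64.7)^0.2656 = 3.9 × 1.1024 = 4.2995 m/s

4.3 m/s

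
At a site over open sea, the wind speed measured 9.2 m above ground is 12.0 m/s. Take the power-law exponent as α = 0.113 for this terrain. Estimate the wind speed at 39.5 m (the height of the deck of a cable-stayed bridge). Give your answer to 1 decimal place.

14.1 m/s

Power-law profile: V₂ = V₁ · (z₂/z₁)^α
V₂ = 12.0 × (39.5/9.2)^0.113 = 12.0 × (4.2935)^0.113
    = 12.0 × 1.1790 = 14.1478 m/s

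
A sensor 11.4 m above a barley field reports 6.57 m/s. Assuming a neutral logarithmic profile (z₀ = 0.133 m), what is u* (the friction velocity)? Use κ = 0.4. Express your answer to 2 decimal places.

u* ≈ 0.59 m/s

Log law: V(z) = (u*/κ) · ln(z/z₀) ⇒ u* = κ · V / ln(z/z₀)
u* = 0.4 × 6.57 / ln(11.4/0.133) = 0.4 × 6.57 / 4.4510
   = 2.6280 / 4.4510 = 0.5904 m/s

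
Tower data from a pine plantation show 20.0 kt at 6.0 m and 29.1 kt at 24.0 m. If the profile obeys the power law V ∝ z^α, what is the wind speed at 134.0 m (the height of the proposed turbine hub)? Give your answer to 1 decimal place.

First find α: α = ln(V₂/V₁)/ln(z₂/z₁) = ln(29.1/20.0)/ln(24.0/6.0) = 0.37501/1.38629 = 0.2705
Extrapolate from 24.0 m to 134.0 m: V₃ = 29.1 × (134.0/24.0)^0.2705 = 29.1 × 1.5924 = 46.3377 kt

46.3 kt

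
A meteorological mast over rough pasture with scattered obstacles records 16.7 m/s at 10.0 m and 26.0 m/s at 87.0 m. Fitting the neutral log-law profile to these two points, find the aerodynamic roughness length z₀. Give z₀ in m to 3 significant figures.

Log law: V(z) ∝ ln(z/z₀). With r = V₁/V₂ = 16.7/26.0 = 0.64231,
r · ln(z₂/z₀) = ln(z₁/z₀) ⇒ ln z₀ = (ln z₁ − r·ln z₂)/(1 − r)
ln z₀ = (2.30259 − 0.64231×4.46591) / 0.35769 = -1.5821
z₀ = exp(-1.5821) = 0.2055 m

z₀ ≈ 0.206 m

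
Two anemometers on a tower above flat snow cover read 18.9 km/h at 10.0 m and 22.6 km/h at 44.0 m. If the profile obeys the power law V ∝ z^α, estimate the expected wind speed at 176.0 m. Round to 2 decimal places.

First find α: α = ln(V₂/V₁)/ln(z₂/z₁) = ln(22.6/18.9)/ln(44.0/10.0) = 0.17879/1.48160 = 0.1207
Extrapolate from 44.0 m to 176.0 m: V₃ = 22.6 × (176.0/44.0)^0.1207 = 22.6 × 1.1821 = 26.7153 km/h

26.72 km/h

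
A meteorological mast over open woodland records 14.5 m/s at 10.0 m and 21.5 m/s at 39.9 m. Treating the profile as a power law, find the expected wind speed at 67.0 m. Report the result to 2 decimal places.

24.92 m/s

First find α: α = ln(V₂/V₁)/ln(z₂/z₁) = ln(21.5/14.5)/ln(39.9/10.0) = 0.39390/1.38379 = 0.2847
Extrapolate from 39.9 m to 67.0 m: V₃ = 21.5 × (67.0/39.9)^0.2847 = 21.5 × 1.1590 = 24.9181 m/s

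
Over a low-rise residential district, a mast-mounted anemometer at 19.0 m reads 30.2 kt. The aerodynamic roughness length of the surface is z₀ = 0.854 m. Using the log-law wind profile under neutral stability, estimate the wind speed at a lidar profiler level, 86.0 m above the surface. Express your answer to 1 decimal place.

Log law: V(z) ∝ ln(z/z₀), so V₂/V₁ = ln(z₂/z₀) / ln(z₁/z₀).
ln(86.0/0.854) = 4.6122, ln(19.0/0.854) = 3.1023
V₂ = 30.2 × 4.6122/3.1023 = 30.2 × 1.4867 = 44.8987 kt

44.9 kt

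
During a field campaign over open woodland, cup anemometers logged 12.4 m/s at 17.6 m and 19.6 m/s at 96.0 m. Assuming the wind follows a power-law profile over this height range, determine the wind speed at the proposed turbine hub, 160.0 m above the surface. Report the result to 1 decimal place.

22.5 m/s

First find α: α = ln(V₂/V₁)/ln(z₂/z₁) = ln(19.6/12.4)/ln(96.0/17.6) = 0.45783/1.69645 = 0.2699
Extrapolate from 96.0 m to 160.0 m: V₃ = 19.6 × (160.0/96.0)^0.2699 = 19.6 × 1.1478 = 22.4972 m/s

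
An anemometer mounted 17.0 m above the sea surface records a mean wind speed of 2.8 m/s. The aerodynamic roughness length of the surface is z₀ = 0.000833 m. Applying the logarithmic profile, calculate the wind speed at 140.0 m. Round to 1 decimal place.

3.4 m/s

Log law: V(z) ∝ ln(z/z₀), so V₂/V₁ = ln(z₂/z₀) / ln(z₁/z₀).
ln(140.0/0.000833) = 12.0321, ln(17.0/0.000833) = 9.9237
V₂ = 2.8 × 12.0321/9.9237 = 2.8 × 1.2125 = 3.3949 m/s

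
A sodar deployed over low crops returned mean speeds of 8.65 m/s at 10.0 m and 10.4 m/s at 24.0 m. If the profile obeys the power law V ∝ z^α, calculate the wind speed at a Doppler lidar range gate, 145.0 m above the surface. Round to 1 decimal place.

15.2 m/s

First find α: α = ln(V₂/V₁)/ln(z₂/z₁) = ln(10.4/8.65)/ln(24.0/10.0) = 0.18425/0.87547 = 0.2105
Extrapolate from 24.0 m to 145.0 m: V₃ = 10.4 × (145.0/24.0)^0.2105 = 10.4 × 1.4602 = 15.1856 m/s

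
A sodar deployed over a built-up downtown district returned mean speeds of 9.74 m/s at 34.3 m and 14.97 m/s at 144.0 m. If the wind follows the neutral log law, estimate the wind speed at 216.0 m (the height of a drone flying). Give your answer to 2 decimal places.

Log law: V ∝ ln(z/z₀). From the pair, with r = V₁/V₂ = 0.65063,
ln z₀ = (ln z₁ − r·ln z₂)/(1 − r) = (3.5351 − 0.65063×4.9698)/0.34937 = 0.8633 → z₀ = 2.371 m
V₃ = V₁ · ln(z₃/z₀)/ln(z₁/z₀) = 9.74 × 4.5120/2.6718 = 16.4481 m/s

16.45 m/s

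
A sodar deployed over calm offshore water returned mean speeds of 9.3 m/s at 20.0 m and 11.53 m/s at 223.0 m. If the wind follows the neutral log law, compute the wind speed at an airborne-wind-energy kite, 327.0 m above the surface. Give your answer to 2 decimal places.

11.88 m/s

Log law: V ∝ ln(z/z₀). From the pair, with r = V₁/V₂ = 0.80659,
ln z₀ = (ln z₁ − r·ln z₂)/(1 − r) = (2.9957 − 0.80659×5.4072)/0.19341 = -7.0609 → z₀ = 0.0008580 m
V₃ = V₁ · ln(z₃/z₀)/ln(z₁/z₀) = 9.3 × 12.8509/10.0567 = 11.8840 m/s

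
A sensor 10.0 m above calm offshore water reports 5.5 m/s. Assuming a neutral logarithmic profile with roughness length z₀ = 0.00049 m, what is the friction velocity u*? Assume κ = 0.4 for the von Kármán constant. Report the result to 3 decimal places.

Log law: V(z) = (u*/κ) · ln(z/z₀) ⇒ u* = κ · V / ln(z/z₀)
u* = 0.4 × 5.5 / ln(10.0/0.00049) = 0.4 × 5.5 / 9.9237
   = 2.2000 / 9.9237 = 0.2217 m/s

u* ≈ 0.222 m/s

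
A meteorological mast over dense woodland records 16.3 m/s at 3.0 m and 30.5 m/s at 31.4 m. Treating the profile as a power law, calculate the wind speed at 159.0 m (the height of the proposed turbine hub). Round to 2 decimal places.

First find α: α = ln(V₂/V₁)/ln(z₂/z₁) = ln(30.5/16.3)/ln(31.4/3.0) = 0.62656/2.34820 = 0.2668
Extrapolate from 31.4 m to 159.0 m: V₃ = 30.5 × (159.0/31.4)^0.2668 = 30.5 × 1.5416 = 47.0187 m/s

47.02 m/s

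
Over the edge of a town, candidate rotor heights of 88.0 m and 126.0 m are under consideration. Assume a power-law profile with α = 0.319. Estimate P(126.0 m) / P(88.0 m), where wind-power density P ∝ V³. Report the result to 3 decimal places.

1.410

Speed ratio: V_B/V_A = (z_B/z_A)^α = (126.0/88.0)^0.319 = (1.4318)^0.319 = 1.12132
Power-density ratio: P_B/P_A = (V_B/V_A)³ = (1.12132)³ = 1.40989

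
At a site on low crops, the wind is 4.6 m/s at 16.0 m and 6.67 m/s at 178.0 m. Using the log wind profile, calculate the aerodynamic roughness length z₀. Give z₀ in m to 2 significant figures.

z₀ ≈ 0.076 m

Log law: V(z) ∝ ln(z/z₀). With r = V₁/V₂ = 4.6/6.67 = 0.68966,
r · ln(z₂/z₀) = ln(z₁/z₀) ⇒ ln z₀ = (ln z₁ − r·ln z₂)/(1 − r)
ln z₀ = (2.77259 − 0.68966×5.18178) / 0.31034 = -2.5812
z₀ = exp(-2.5812) = 0.07568 m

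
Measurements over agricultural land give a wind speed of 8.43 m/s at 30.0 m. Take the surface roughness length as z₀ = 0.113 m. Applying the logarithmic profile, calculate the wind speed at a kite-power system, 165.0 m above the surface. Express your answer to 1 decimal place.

Log law: V(z) ∝ ln(z/z₀), so V₂/V₁ = ln(z₂/z₀) / ln(z₁/z₀).
ln(165.0/0.113) = 7.2863, ln(30.0/0.113) = 5.5816
V₂ = 8.43 × 7.2863/5.5816 = 8.43 × 1.3054 = 11.0047 m/s

11.0 m/s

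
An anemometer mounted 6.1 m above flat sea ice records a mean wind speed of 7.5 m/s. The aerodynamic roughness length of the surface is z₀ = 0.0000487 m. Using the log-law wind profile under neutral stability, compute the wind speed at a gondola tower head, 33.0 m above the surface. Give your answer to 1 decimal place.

8.6 m/s

Log law: V(z) ∝ ln(z/z₀), so V₂/V₁ = ln(z₂/z₀) / ln(z₁/z₀).
ln(33.0/0.0000487) = 13.4263, ln(6.1/0.0000487) = 11.7381
V₂ = 7.5 × 13.4263/11.7381 = 7.5 × 1.1438 = 8.5787 m/s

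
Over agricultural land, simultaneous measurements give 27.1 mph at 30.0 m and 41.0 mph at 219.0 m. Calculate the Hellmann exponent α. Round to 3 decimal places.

α ≈ 0.208

Power law: V₂/V₁ = (z₂/z₁)^α ⇒ α = ln(V₂/V₁) / ln(z₂/z₁)
α = ln(41.0/27.1) / ln(219.0/30.0) = ln(1.5129) / ln(7.3000)
  = 0.41404 / 1.98787 = 0.20828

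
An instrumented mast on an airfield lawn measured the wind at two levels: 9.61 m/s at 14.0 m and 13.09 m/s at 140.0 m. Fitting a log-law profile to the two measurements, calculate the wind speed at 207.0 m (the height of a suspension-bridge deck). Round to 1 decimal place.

13.7 m/s

Log law: V ∝ ln(z/z₀). From the pair, with r = V₁/V₂ = 0.73415,
ln z₀ = (ln z₁ − r·ln z₂)/(1 − r) = (2.6391 − 0.73415×4.9416)/0.26585 = -3.7195 → z₀ = 0.02425 m
V₃ = V₁ · ln(z₃/z₀)/ln(z₁/z₀) = 9.61 × 9.0522/6.3586 = 13.6811 m/s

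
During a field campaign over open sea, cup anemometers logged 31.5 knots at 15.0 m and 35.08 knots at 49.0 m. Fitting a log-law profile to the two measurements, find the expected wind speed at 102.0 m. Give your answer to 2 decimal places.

Log law: V ∝ ln(z/z₀). From the pair, with r = V₁/V₂ = 0.89795,
ln z₀ = (ln z₁ − r·ln z₂)/(1 − r) = (2.7081 − 0.89795×3.8918)/0.10205 = -7.7078 → z₀ = 0.0004493 m
V₃ = V₁ · ln(z₃/z₀)/ln(z₁/z₀) = 31.5 × 12.3328/10.4159 = 37.2972 knots

37.30 knots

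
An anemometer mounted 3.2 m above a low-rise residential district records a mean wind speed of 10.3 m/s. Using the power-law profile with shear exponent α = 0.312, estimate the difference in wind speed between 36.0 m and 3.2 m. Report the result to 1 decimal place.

11.6 m/s

Power law: V₂ = V₁ · (z₂/z₁)^α = 10.3 × (11.2500)^0.312 = 21.9178 m/s
ΔV = 21.9178 − 10.3 = 11.6178 m/s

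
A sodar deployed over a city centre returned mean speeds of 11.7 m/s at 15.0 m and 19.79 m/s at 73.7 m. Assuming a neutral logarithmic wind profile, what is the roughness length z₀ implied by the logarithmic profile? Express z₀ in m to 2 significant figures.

Log law: V(z) ∝ ln(z/z₀). With r = V₁/V₂ = 11.7/19.79 = 0.59121,
r · ln(z₂/z₀) = ln(z₁/z₀) ⇒ ln z₀ = (ln z₁ − r·ln z₂)/(1 − r)
ln z₀ = (2.70805 − 0.59121×4.30000) / 0.40879 = 0.4057
z₀ = exp(0.4057) = 1.500 m

z₀ ≈ 1.5 m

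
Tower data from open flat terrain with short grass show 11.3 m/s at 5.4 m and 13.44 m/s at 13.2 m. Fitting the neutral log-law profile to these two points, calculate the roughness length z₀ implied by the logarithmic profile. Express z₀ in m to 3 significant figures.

Log law: V(z) ∝ ln(z/z₀). With r = V₁/V₂ = 11.3/13.44 = 0.84077,
r · ln(z₂/z₀) = ln(z₁/z₀) ⇒ ln z₀ = (ln z₁ − r·ln z₂)/(1 − r)
ln z₀ = (1.68640 − 0.84077×2.58022) / 0.15923 = -3.0333
z₀ = exp(-3.0333) = 0.04816 m

z₀ ≈ 0.0482 m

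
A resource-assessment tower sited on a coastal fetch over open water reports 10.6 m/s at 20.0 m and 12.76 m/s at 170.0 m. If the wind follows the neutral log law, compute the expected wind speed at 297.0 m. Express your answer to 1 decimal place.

13.3 m/s

Log law: V ∝ ln(z/z₀). From the pair, with r = V₁/V₂ = 0.83072,
ln z₀ = (ln z₁ − r·ln z₂)/(1 − r) = (2.9957 − 0.83072×5.1358)/0.16928 = -7.5064 → z₀ = 0.0005495 m
V₃ = V₁ · ln(z₃/z₀)/ln(z₁/z₀) = 10.6 × 13.2002/10.5022 = 13.3231 m/s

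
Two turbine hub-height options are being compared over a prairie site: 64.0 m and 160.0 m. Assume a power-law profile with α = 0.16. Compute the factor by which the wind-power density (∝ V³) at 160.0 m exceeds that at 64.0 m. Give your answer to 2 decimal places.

Speed ratio: V_B/V_A = (z_B/z_A)^α = (160.0/64.0)^0.16 = (2.5000)^0.16 = 1.15790
Power-density ratio: P_B/P_A = (V_B/V_A)³ = (1.15790)³ = 1.55243

1.55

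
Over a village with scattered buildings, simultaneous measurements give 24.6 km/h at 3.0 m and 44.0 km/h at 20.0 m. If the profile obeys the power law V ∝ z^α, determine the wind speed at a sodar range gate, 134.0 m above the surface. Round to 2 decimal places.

First find α: α = ln(V₂/V₁)/ln(z₂/z₁) = ln(44.0/24.6)/ln(20.0/3.0) = 0.58144/1.89712 = 0.3065
Extrapolate from 20.0 m to 134.0 m: V₃ = 44.0 × (134.0/20.0)^0.3065 = 44.0 × 1.7914 = 78.8196 km/h

78.82 km/h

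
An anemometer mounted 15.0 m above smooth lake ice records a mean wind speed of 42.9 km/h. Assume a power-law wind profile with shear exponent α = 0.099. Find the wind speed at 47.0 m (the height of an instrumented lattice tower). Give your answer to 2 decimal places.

Power-law profile: V₂ = V₁ · (z₂/z₁)^α
V₂ = 42.9 × (47.0/15.0)^0.099 = 42.9 × (3.1333)^0.099
    = 42.9 × 1.1197 = 48.0355 km/h

48.04 km/h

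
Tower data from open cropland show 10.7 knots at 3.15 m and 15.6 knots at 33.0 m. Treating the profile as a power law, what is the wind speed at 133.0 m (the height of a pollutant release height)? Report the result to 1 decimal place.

First find α: α = ln(V₂/V₁)/ln(z₂/z₁) = ln(15.6/10.7)/ln(33.0/3.15) = 0.37703/2.34911 = 0.1605
Extrapolate from 33.0 m to 133.0 m: V₃ = 15.6 × (133.0/33.0)^0.1605 = 15.6 × 1.2507 = 19.5110 knots

19.5 knots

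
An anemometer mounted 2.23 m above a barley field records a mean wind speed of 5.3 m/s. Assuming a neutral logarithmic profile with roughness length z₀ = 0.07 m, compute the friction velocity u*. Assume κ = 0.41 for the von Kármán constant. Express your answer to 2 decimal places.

u* ≈ 0.63 m/s

Log law: V(z) = (u*/κ) · ln(z/z₀) ⇒ u* = κ · V / ln(z/z₀)
u* = 0.41 × 5.3 / ln(2.23/0.07) = 0.41 × 5.3 / 3.4613
   = 2.1730 / 3.4613 = 0.6278 m/s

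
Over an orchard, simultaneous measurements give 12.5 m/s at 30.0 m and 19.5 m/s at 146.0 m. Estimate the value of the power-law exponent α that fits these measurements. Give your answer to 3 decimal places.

α ≈ 0.281

Power law: V₂/V₁ = (z₂/z₁)^α ⇒ α = ln(V₂/V₁) / ln(z₂/z₁)
α = ln(19.5/12.5) / ln(146.0/30.0) = ln(1.5600) / ln(4.8667)
  = 0.44469 / 1.58241 = 0.28102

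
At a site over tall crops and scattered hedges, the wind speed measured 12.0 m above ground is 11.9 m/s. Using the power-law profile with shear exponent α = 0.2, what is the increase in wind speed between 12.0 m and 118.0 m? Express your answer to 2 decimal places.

Power law: V₂ = V₁ · (z₂/z₁)^α = 11.9 × (9.8333)^0.2 = 18.7969 m/s
ΔV = 18.7969 − 11.9 = 6.8969 m/s

6.90 m/s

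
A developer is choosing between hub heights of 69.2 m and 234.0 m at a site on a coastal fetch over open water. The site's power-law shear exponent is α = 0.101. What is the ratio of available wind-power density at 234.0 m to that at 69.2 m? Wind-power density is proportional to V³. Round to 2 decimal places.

Speed ratio: V_B/V_A = (z_B/z_A)^α = (234.0/69.2)^0.101 = (3.3815)^0.101 = 1.13094
Power-density ratio: P_B/P_A = (V_B/V_A)³ = (1.13094)³ = 1.44651

1.45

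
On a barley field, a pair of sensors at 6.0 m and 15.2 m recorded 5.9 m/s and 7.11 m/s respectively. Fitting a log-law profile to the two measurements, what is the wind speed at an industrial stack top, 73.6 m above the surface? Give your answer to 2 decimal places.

Log law: V ∝ ln(z/z₀). From the pair, with r = V₁/V₂ = 0.82982,
ln z₀ = (ln z₁ − r·ln z₂)/(1 − r) = (1.7918 − 0.82982×2.7213)/0.17018 = -2.7407 → z₀ = 0.06453 m
V₃ = V₁ · ln(z₃/z₀)/ln(z₁/z₀) = 5.9 × 7.0393/4.5324 = 9.1633 m/s

9.16 m/s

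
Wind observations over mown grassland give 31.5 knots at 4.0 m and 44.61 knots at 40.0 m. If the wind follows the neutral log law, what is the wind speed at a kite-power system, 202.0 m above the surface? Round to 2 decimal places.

53.83 knots

Log law: V ∝ ln(z/z₀). From the pair, with r = V₁/V₂ = 0.70612,
ln z₀ = (ln z₁ − r·ln z₂)/(1 − r) = (1.3863 − 0.70612×3.6889)/0.29388 = -4.1462 → z₀ = 0.01582 m
V₃ = V₁ · ln(z₃/z₀)/ln(z₁/z₀) = 31.5 × 9.4545/5.5325 = 53.8301 knots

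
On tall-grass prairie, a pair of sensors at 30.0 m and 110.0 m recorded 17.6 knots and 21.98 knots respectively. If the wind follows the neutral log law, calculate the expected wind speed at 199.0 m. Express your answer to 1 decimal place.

Log law: V ∝ ln(z/z₀). From the pair, with r = V₁/V₂ = 0.80073,
ln z₀ = (ln z₁ − r·ln z₂)/(1 − r) = (3.4012 − 0.80073×4.7005)/0.19927 = -1.8197 → z₀ = 0.1621 m
V₃ = V₁ · ln(z₃/z₀)/ln(z₁/z₀) = 17.6 × 7.1130/5.2209 = 23.9785 knots

24.0 knots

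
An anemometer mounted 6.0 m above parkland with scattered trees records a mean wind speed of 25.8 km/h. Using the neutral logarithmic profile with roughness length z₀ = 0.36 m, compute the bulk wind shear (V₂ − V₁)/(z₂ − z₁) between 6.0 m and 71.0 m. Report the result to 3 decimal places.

0.349 km/h/m

Log law: V₂ = V₁ · ln(z₂/z₀)/ln(z₁/z₀) = 25.8 × 5.2843/2.8134 = 48.4592 km/h
ΔV/Δz = (48.4592 − 25.8)/(71.0 − 6.0) = 22.6592/65.0000 = 0.34860 km/h/m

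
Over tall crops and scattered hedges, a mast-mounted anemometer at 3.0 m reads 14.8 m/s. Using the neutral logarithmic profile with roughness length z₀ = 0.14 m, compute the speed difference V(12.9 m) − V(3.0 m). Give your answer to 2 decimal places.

7.04 m/s

Log law: V₂ = V₁ · ln(z₂/z₀)/ln(z₁/z₀) = 14.8 × 4.5233/3.0647 = 21.8439 m/s
ΔV = 21.8439 − 14.8 = 7.0439 m/s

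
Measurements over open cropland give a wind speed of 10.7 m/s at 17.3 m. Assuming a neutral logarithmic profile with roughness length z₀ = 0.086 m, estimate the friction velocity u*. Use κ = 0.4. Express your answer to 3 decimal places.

u* ≈ 0.807 m/s

Log law: V(z) = (u*/κ) · ln(z/z₀) ⇒ u* = κ · V / ln(z/z₀)
u* = 0.4 × 10.7 / ln(17.3/0.086) = 0.4 × 10.7 / 5.3041
   = 4.2800 / 5.3041 = 0.8069 m/s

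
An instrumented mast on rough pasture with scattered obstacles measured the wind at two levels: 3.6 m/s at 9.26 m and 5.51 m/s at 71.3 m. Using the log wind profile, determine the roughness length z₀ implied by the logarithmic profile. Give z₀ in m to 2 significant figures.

z₀ ≈ 0.20 m

Log law: V(z) ∝ ln(z/z₀). With r = V₁/V₂ = 3.6/5.51 = 0.65336,
r · ln(z₂/z₀) = ln(z₁/z₀) ⇒ ln z₀ = (ln z₁ − r·ln z₂)/(1 − r)
ln z₀ = (2.22570 − 0.65336×4.26690) / 0.34664 = -1.6216
z₀ = exp(-1.6216) = 0.1976 m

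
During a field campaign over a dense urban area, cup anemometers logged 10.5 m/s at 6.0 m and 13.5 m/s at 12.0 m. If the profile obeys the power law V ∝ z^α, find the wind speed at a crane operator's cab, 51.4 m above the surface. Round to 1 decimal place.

First find α: α = ln(V₂/V₁)/ln(z₂/z₁) = ln(13.5/10.5)/ln(12.0/6.0) = 0.25131/0.69315 = 0.3626
Extrapolate from 12.0 m to 51.4 m: V₃ = 13.5 × (51.4/12.0)^0.3626 = 13.5 × 1.6946 = 22.8770 m/s

22.9 m/s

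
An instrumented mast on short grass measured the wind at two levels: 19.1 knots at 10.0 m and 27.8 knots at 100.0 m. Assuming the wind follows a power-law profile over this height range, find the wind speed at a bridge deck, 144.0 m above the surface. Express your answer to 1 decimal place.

First find α: α = ln(V₂/V₁)/ln(z₂/z₁) = ln(27.8/19.1)/ln(100.0/10.0) = 0.37535/2.30259 = 0.1630
Extrapolate from 100.0 m to 144.0 m: V₃ = 27.8 × (144.0/100.0)^0.1630 = 27.8 × 1.0612 = 29.5026 knots

29.5 knots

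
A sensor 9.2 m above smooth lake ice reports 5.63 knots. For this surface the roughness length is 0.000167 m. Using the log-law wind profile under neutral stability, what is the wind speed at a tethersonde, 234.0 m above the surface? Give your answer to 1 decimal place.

Log law: V(z) ∝ ln(z/z₀), so V₂/V₁ = ln(z₂/z₀) / ln(z₁/z₀).
ln(234.0/0.000167) = 14.1528, ln(9.2/0.000167) = 10.9167
V₂ = 5.63 × 14.1528/10.9167 = 5.63 × 1.2964 = 7.2989 knots

7.3 knots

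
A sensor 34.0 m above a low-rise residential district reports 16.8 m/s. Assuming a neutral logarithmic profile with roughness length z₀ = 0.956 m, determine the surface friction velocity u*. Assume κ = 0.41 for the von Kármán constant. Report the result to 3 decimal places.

u* ≈ 1.929 m/s

Log law: V(z) = (u*/κ) · ln(z/z₀) ⇒ u* = κ · V / ln(z/z₀)
u* = 0.41 × 16.8 / ln(34.0/0.956) = 0.41 × 16.8 / 3.5714
   = 6.8880 / 3.5714 = 1.9287 m/s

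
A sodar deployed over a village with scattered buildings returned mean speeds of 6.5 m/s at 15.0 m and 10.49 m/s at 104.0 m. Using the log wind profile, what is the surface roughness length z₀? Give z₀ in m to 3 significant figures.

Log law: V(z) ∝ ln(z/z₀). With r = V₁/V₂ = 6.5/10.49 = 0.61964,
r · ln(z₂/z₀) = ln(z₁/z₀) ⇒ ln z₀ = (ln z₁ − r·ln z₂)/(1 − r)
ln z₀ = (2.70805 − 0.61964×4.64439) / 0.38036 = -0.4464
z₀ = exp(-0.4464) = 0.6399 m

z₀ ≈ 0.640 m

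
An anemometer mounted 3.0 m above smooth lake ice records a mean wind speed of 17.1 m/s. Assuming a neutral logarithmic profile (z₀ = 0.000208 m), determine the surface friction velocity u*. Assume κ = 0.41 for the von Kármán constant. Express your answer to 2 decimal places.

Log law: V(z) = (u*/κ) · ln(z/z₀) ⇒ u* = κ · V / ln(z/z₀)
u* = 0.41 × 17.1 / ln(3.0/0.000208) = 0.41 × 17.1 / 9.5766
   = 7.0110 / 9.5766 = 0.7321 m/s

u* ≈ 0.73 m/s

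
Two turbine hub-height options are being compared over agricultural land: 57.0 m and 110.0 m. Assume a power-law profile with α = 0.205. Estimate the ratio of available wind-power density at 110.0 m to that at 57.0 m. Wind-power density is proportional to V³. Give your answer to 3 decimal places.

1.498

Speed ratio: V_B/V_A = (z_B/z_A)^α = (110.0/57.0)^0.205 = (1.9298)^0.205 = 1.14428
Power-density ratio: P_B/P_A = (V_B/V_A)³ = (1.14428)³ = 1.49828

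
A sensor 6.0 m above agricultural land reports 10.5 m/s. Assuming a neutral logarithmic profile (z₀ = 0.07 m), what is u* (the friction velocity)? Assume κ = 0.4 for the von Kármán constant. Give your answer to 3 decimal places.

Log law: V(z) = (u*/κ) · ln(z/z₀) ⇒ u* = κ · V / ln(z/z₀)
u* = 0.4 × 10.5 / ln(6.0/0.07) = 0.4 × 10.5 / 4.4510
   = 4.2000 / 4.4510 = 0.9436 m/s

u* ≈ 0.944 m/s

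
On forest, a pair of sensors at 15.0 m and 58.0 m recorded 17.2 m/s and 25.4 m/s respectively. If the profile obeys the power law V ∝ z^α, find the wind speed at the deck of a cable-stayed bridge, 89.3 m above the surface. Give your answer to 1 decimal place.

28.8 m/s

First find α: α = ln(V₂/V₁)/ln(z₂/z₁) = ln(25.4/17.2)/ln(58.0/15.0) = 0.38984/1.35239 = 0.2883
Extrapolate from 58.0 m to 89.3 m: V₃ = 25.4 × (89.3/58.0)^0.2883 = 25.4 × 1.1325 = 28.7647 m/s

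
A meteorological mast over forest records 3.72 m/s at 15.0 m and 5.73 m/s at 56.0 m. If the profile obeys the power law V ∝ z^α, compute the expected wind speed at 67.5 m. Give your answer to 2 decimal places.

First find α: α = ln(V₂/V₁)/ln(z₂/z₁) = ln(5.73/3.72)/ln(56.0/15.0) = 0.43199/1.31730 = 0.3279
Extrapolate from 56.0 m to 67.5 m: V₃ = 5.73 × (67.5/56.0)^0.3279 = 5.73 × 1.0632 = 6.0919 m/s

6.09 m/s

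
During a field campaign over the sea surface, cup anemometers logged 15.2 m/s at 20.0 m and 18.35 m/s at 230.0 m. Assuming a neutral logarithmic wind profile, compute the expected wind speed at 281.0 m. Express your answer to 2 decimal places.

Log law: V ∝ ln(z/z₀). From the pair, with r = V₁/V₂ = 0.82834,
ln z₀ = (ln z₁ − r·ln z₂)/(1 − r) = (2.9957 − 0.82834×5.4381)/0.17166 = -8.7896 → z₀ = 0.0001523 m
V₃ = V₁ · ln(z₃/z₀)/ln(z₁/z₀) = 15.2 × 14.4279/11.7853 = 18.6083 m/s

18.61 m/s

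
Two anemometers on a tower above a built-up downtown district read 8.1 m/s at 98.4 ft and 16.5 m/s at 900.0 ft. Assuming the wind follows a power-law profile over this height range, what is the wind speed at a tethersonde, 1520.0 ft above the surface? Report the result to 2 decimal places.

19.53 m/s

First find α: α = ln(V₂/V₁)/ln(z₂/z₁) = ln(16.5/8.1)/ln(900.0/98.4) = 0.71150/2.21335 = 0.3215
Extrapolate from 900.0 ft to 1520.0 ft: V₃ = 16.5 × (1520.0/900.0)^0.3215 = 16.5 × 1.1835 = 19.5275 m/s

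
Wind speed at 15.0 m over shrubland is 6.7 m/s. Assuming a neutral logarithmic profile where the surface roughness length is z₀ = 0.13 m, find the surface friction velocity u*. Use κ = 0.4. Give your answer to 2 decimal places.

u* ≈ 0.56 m/s

Log law: V(z) = (u*/κ) · ln(z/z₀) ⇒ u* = κ · V / ln(z/z₀)
u* = 0.4 × 6.7 / ln(15.0/0.13) = 0.4 × 6.7 / 4.7483
   = 2.6800 / 4.7483 = 0.5644 m/s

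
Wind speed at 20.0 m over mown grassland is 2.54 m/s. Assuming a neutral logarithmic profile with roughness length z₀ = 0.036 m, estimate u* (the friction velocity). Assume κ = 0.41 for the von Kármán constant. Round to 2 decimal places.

Log law: V(z) = (u*/κ) · ln(z/z₀) ⇒ u* = κ · V / ln(z/z₀)
u* = 0.41 × 2.54 / ln(20.0/0.036) = 0.41 × 2.54 / 6.3200
   = 1.0414 / 6.3200 = 0.1648 m/s

u* ≈ 0.16 m/s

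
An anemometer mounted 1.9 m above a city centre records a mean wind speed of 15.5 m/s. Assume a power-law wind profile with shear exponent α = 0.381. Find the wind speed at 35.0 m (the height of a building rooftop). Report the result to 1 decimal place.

Power-law profile: V₂ = V₁ · (z₂/z₁)^α
V₂ = 15.5 × (35.0/1.9)^0.381 = 15.5 × (18.4211)^0.381
    = 15.5 × 3.0345 = 47.0345 m/s

47.0 m/s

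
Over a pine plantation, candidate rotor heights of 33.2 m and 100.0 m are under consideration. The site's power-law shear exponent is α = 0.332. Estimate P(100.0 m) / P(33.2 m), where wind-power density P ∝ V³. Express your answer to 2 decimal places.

3.00

Speed ratio: V_B/V_A = (z_B/z_A)^α = (100.0/33.2)^0.332 = (3.0120)^0.332 = 1.44206
Power-density ratio: P_B/P_A = (V_B/V_A)³ = (1.44206)³ = 2.99879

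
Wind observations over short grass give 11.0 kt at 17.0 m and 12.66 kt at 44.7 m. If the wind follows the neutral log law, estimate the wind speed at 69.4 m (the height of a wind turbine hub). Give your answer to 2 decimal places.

13.42 kt

Log law: V ∝ ln(z/z₀). From the pair, with r = V₁/V₂ = 0.86888,
ln z₀ = (ln z₁ − r·ln z₂)/(1 − r) = (2.8332 − 0.86888×3.8000)/0.13112 = -3.5730 → z₀ = 0.02807 m
V₃ = V₁ · ln(z₃/z₀)/ln(z₁/z₀) = 11.0 × 7.8129/6.4062 = 13.4154 kt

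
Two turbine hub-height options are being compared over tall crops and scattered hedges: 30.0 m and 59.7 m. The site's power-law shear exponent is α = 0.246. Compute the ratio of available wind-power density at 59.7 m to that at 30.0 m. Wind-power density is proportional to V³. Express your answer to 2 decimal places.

Speed ratio: V_B/V_A = (z_B/z_A)^α = (59.7/30.0)^0.246 = (1.9900)^0.246 = 1.18445
Power-density ratio: P_B/P_A = (V_B/V_A)³ = (1.18445)³ = 1.66170

1.66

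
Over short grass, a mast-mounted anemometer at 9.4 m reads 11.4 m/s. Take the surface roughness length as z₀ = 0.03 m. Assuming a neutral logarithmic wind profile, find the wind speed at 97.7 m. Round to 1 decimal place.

Log law: V(z) ∝ ln(z/z₀), so V₂/V₁ = ln(z₂/z₀) / ln(z₁/z₀).
ln(97.7/0.03) = 8.0885, ln(9.4/0.03) = 5.7473
V₂ = 11.4 × 8.0885/5.7473 = 11.4 × 1.4074 = 16.0439 m/s

16.0 m/s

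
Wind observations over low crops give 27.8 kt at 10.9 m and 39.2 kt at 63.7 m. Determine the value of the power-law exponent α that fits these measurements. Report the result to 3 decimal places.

α ≈ 0.195

Power law: V₂/V₁ = (z₂/z₁)^α ⇒ α = ln(V₂/V₁) / ln(z₂/z₁)
α = ln(39.2/27.8) / ln(63.7/10.9) = ln(1.4101) / ln(5.8440)
  = 0.34364 / 1.76542 = 0.19465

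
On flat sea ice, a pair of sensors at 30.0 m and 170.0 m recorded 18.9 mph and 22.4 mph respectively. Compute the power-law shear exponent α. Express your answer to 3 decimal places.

α ≈ 0.098

Power law: V₂/V₁ = (z₂/z₁)^α ⇒ α = ln(V₂/V₁) / ln(z₂/z₁)
α = ln(22.4/18.9) / ln(170.0/30.0) = ln(1.1852) / ln(5.6667)
  = 0.16990 / 1.73460 = 0.09795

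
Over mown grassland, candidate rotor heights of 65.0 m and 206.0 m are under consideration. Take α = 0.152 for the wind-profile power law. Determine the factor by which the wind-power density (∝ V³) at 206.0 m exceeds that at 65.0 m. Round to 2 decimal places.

Speed ratio: V_B/V_A = (z_B/z_A)^α = (206.0/65.0)^0.152 = (3.1692)^0.152 = 1.19164
Power-density ratio: P_B/P_A = (V_B/V_A)³ = (1.19164)³ = 1.69213

1.69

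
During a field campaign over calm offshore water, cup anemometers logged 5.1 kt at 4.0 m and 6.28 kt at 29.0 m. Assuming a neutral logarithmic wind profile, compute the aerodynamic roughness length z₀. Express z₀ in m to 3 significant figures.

z₀ ≈ 0.000765 m

Log law: V(z) ∝ ln(z/z₀). With r = V₁/V₂ = 5.1/6.28 = 0.81210,
r · ln(z₂/z₀) = ln(z₁/z₀) ⇒ ln z₀ = (ln z₁ − r·ln z₂)/(1 − r)
ln z₀ = (1.38629 − 0.81210×3.36730) / 0.18790 = -7.1757
z₀ = exp(-7.1757) = 0.0007650 m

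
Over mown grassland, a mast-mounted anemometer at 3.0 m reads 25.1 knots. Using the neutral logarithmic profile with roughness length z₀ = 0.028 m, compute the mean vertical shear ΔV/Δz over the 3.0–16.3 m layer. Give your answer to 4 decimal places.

Log law: V₂ = V₁ · ln(z₂/z₀)/ln(z₁/z₀) = 25.1 × 6.3667/4.6742 = 34.1889 knots
ΔV/Δz = (34.1889 − 25.1)/(16.3 − 3.0) = 9.0889/13.3000 = 0.68338 knots/m

0.6834 knots/m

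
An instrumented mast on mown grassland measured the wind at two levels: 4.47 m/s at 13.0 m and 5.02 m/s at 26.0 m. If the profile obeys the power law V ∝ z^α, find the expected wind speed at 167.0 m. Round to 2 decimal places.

First find α: α = ln(V₂/V₁)/ln(z₂/z₁) = ln(5.02/4.47)/ln(26.0/13.0) = 0.11604/0.69315 = 0.1674
Extrapolate from 26.0 m to 167.0 m: V₃ = 5.02 × (167.0/26.0)^0.1674 = 5.02 × 1.3653 = 6.8538 m/s

6.85 m/s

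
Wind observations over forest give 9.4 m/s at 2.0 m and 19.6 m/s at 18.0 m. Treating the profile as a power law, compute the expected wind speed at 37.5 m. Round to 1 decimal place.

First find α: α = ln(V₂/V₁)/ln(z₂/z₁) = ln(19.6/9.4)/ln(18.0/2.0) = 0.73482/2.19722 = 0.3344
Extrapolate from 18.0 m to 37.5 m: V₃ = 19.6 × (37.5/18.0)^0.3344 = 19.6 × 1.2782 = 25.0529 m/s

25.1 m/s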